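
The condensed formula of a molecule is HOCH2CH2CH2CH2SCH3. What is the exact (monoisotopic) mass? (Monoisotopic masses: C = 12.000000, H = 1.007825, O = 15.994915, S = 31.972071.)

Atom tally by fragment:
  HOCH2 → C:1 H:3 O:1
  CH2 → C:1 H:2
  CH2 → C:1 H:2
  CH2SCH3 → C:2 H:5 S:1
Element totals:
  C: 5
  H: 12
  O: 1
  S: 1
Molecular formula: C5H12OS.
  M = 5(12.0) + 12(1.007825) + 15.994915 + 31.972071
    = 60.000000 + 12.093900 + 15.994915 + 31.972071 = 120.060886

120.0609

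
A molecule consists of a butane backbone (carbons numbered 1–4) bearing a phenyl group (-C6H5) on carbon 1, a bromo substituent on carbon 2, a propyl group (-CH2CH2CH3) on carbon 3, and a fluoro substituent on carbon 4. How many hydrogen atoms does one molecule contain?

18

Atom tally by fragment:
  C6H5CH2 → C:7 H:7
  CH(Br) → C:1 H:1 Br:1
  CH(CH2CH2CH3) → C:4 H:8
  CH2F → C:1 H:2 F:1
Element totals:
  C: 13
  H: 18
  Br: 1
  F: 1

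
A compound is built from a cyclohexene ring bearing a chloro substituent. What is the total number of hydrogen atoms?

Atom tally by fragment:
  cyclohexene ring core → C:6 H:10
  (− 1 ring H displaced by substituents)
  + Cl → Cl:1
Element totals:
  C: 6
  H: 9
  Cl: 1

9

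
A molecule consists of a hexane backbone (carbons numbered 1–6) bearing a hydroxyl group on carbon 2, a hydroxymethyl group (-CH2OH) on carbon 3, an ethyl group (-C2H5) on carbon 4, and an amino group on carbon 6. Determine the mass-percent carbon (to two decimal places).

61.67%

Atom tally by fragment:
  CH3 → C:1 H:3
  CH(OH) → C:1 H:2 O:1
  CH(CH2OH) → C:2 H:4 O:1
  CH(C2H5) → C:3 H:6
  CH2 → C:1 H:2
  CH2NH2 → C:1 H:4 N:1
Element totals:
  C: 9
  H: 21
  N: 1
  O: 2
Molecular formula: C9H21NO2.
Molar mass = 175.272 g/mol.
Mass from C: 9 × 12.011 = 108.099 g/mol.
%C = 108.099 / 175.272 × 100 = 61.67%.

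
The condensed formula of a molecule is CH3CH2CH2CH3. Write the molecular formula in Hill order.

Atom tally by fragment:
  CH3 → C:1 H:3
  CH2 → C:1 H:2
  CH2 → C:1 H:2
  CH3 → C:1 H:3
Element totals:
  C: 4
  H: 10

C4H10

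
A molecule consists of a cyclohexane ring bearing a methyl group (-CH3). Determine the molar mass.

98.19 g/mol

Atom tally by fragment:
  cyclohexane ring core → C:6 H:12
  (− 1 ring H displaced by substituents)
  + CH3 → C:1 H:3
Element totals:
  C: 7
  H: 14
Molecular formula: C7H14.
  M = 7(12.011) + 14(1.008)
    = 84.077 + 14.112 = 98.189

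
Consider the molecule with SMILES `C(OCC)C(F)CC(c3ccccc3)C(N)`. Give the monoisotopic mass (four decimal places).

Atom tally by fragment:
  C2H5OCH2 → C:3 H:7 O:1
  CH(F) → C:1 H:1 F:1
  CH2 → C:1 H:2
  CH(C6H5) → C:7 H:6
  CH2NH2 → C:1 H:4 N:1
Element totals:
  C: 13
  H: 20
  F: 1
  N: 1
  O: 1
Molecular formula: C13H20FNO.
  M = 13(12.0) + 20(1.007825) + 18.998403 + 14.003074 + 15.994915
    = 156.000000 + 20.156500 + 18.998403 + 14.003074 + 15.994915 = 225.152892

225.1529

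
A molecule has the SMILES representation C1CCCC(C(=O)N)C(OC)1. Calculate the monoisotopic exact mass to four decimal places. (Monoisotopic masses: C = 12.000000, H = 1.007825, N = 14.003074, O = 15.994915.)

Atom tally by fragment:
  cyclohexane ring core → C:6 H:12
  (− 2 ring H displaced by substituents)
  + CONH2 → C:1 H:2 O:1 N:1
  + OCH3 → C:1 H:3 O:1
Element totals:
  C: 8
  H: 15
  N: 1
  O: 2
Molecular formula: C8H15NO2.
  M = 8(12.0) + 15(1.007825) + 14.003074 + 2(15.994915)
    = 96.000000 + 15.117375 + 14.003074 + 31.989830 = 157.110279

157.1103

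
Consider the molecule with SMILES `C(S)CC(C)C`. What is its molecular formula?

Atom tally by fragment:
  HSCH2 → C:1 H:3 S:1
  CH2 → C:1 H:2
  CH(CH3) → C:2 H:4
  CH3 → C:1 H:3
Element totals:
  C: 5
  H: 12
  S: 1

C5H12S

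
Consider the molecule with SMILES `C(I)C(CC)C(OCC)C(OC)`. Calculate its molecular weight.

286.15 g/mol

Atom tally by fragment:
  ICH2 → C:1 H:2 I:1
  CH(C2H5) → C:3 H:6
  CH(OC2H5) → C:3 H:6 O:1
  CH2OCH3 → C:2 H:5 O:1
Element totals:
  C: 9
  H: 19
  I: 1
  O: 2
Molecular formula: C9H19IO2.
  M = 9(12.011) + 19(1.008) + 126.904 + 2(15.999)
    = 108.099 + 19.152 + 126.904 + 31.998 = 286.153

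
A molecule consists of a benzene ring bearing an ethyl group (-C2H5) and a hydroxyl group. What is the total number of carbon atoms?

Atom tally by fragment:
  benzene ring core → C:6 H:6
  (− 2 ring H displaced by substituents)
  + C2H5 → C:2 H:5
  + OH → O:1 H:1
Element totals:
  C: 8
  H: 10
  O: 1

8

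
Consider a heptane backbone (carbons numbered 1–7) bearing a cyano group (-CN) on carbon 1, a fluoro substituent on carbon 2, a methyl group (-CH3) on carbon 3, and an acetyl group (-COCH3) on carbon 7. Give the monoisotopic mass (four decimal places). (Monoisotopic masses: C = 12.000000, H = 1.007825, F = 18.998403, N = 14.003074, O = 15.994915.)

199.1372

Atom tally by fragment:
  NCCH2 → C:2 H:2 N:1
  CH(F) → C:1 H:1 F:1
  CH(CH3) → C:2 H:4
  CH2 → C:1 H:2
  CH2 → C:1 H:2
  CH2 → C:1 H:2
  CH2COCH3 → C:3 H:5 O:1
Element totals:
  C: 11
  H: 18
  F: 1
  N: 1
  O: 1
Molecular formula: C11H18FNO.
  M = 11(12.0) + 18(1.007825) + 18.998403 + 14.003074 + 15.994915
    = 132.000000 + 18.140850 + 18.998403 + 14.003074 + 15.994915 = 199.137242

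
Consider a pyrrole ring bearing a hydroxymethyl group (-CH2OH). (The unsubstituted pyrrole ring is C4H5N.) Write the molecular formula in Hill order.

C5H7NO

Atom tally by fragment:
  pyrrole ring core → C:4 H:5 N:1
  (− 1 ring H displaced by substituents)
  + CH2OH → C:1 H:3 O:1
Element totals:
  C: 5
  H: 7
  N: 1
  O: 1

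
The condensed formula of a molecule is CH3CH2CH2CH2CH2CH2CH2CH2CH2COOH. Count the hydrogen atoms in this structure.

20

Element totals:
  C: 10
  H: 20
  O: 2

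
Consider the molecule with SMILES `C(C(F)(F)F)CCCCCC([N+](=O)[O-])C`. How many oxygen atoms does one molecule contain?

Atom tally by fragment:
  F3CCH2 → C:2 H:2 F:3
  CH2 → C:1 H:2
  CH2 → C:1 H:2
  CH2 → C:1 H:2
  CH2 → C:1 H:2
  CH2 → C:1 H:2
  CH(NO2) → C:1 H:1 N:1 O:2
  CH3 → C:1 H:3
Element totals:
  C: 9
  H: 16
  F: 3
  N: 1
  O: 2

2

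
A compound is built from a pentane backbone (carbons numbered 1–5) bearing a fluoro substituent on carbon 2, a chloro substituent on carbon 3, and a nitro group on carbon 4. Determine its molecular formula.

C5H9ClFNO2

Atom tally by fragment:
  CH3 → C:1 H:3
  CH(F) → C:1 H:1 F:1
  CH(Cl) → C:1 H:1 Cl:1
  CH(NO2) → C:1 H:1 N:1 O:2
  CH3 → C:1 H:3
Element totals:
  C: 5
  H: 9
  Cl: 1
  F: 1
  N: 1
  O: 2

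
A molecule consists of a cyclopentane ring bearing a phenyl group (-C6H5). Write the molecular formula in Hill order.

C11H14

Atom tally by fragment:
  cyclopentane ring core → C:5 H:10
  (− 1 ring H displaced by substituents)
  + C6H5 → C:6 H:5
Element totals:
  C: 11
  H: 14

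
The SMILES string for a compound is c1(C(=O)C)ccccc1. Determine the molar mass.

Atom tally by fragment:
  benzene ring core → C:6 H:6
  (− 1 ring H displaced by substituents)
  + COCH3 → C:2 H:3 O:1
Element totals:
  C: 8
  H: 8
  O: 1
Molecular formula: C8H8O.
  M = 8(12.011) + 8(1.008) + 15.999
    = 96.088 + 8.064 + 15.999 = 120.151

120.15 g/mol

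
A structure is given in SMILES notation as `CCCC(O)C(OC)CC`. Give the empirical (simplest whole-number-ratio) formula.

C4H9O

Atom tally by fragment:
  CH3 → C:1 H:3
  CH2 → C:1 H:2
  CH2 → C:1 H:2
  CH(OH) → C:1 H:2 O:1
  CH(OCH3) → C:2 H:4 O:1
  CH2 → C:1 H:2
  CH3 → C:1 H:3
Element totals:
  C: 8
  H: 18
  O: 2
Molecular formula: C8H18O2.
gcd of subscripts = 2; dividing each by 2:
  C: 8/2 = 4
  H: 18/2 = 9
  O: 2/2 = 1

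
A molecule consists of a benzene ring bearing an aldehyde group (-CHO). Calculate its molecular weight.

Atom tally by fragment:
  benzene ring core → C:6 H:6
  (− 1 ring H displaced by substituents)
  + CHO → C:1 H:1 O:1
Element totals:
  C: 7
  H: 6
  O: 1
Molecular formula: C7H6O.
  M = 7(12.011) + 6(1.008) + 15.999
    = 84.077 + 6.048 + 15.999 = 106.124

106.12 g/mol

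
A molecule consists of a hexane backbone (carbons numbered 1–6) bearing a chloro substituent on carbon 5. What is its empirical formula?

Atom tally by fragment:
  CH3 → C:1 H:3
  CH2 → C:1 H:2
  CH2 → C:1 H:2
  CH2 → C:1 H:2
  CH(Cl) → C:1 H:1 Cl:1
  CH3 → C:1 H:3
Element totals:
  C: 6
  H: 13
  Cl: 1
Molecular formula: C6H13Cl.
gcd of subscripts (6, 1, 13) = 1, so the empirical formula equals the molecular formula.

C6H13Cl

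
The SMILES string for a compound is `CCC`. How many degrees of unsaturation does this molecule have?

Atom tally by fragment:
  CH3 → C:1 H:3
  CH2 → C:1 H:2
  CH3 → C:1 H:3
Element totals:
  C: 3
  H: 8
Molecular formula: C3H8.
DoU = (2C + 2 + N − H − X) / 2 = (2·3 + 2 + 0 − 8 − 0) / 2 = 0.

0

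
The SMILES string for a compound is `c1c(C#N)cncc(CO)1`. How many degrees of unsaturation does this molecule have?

Atom tally by fragment:
  pyridine ring core → C:5 H:5 N:1
  (− 2 ring H displaced by substituents)
  + CN → C:1 N:1
  + CH2OH → C:1 H:3 O:1
Element totals:
  C: 7
  H: 6
  N: 2
  O: 1
Molecular formula: C7H6N2O.
DoU = (2C + 2 + N − H − X) / 2 = (2·7 + 2 + 2 − 6 − 0) / 2 = 6.

6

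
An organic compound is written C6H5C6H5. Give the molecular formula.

C12H10

Element totals:
  C: 12
  H: 10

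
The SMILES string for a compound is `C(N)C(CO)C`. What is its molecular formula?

C4H11NO

Atom tally by fragment:
  H2NCH2 → C:1 H:4 N:1
  CH(CH2OH) → C:2 H:4 O:1
  CH3 → C:1 H:3
Element totals:
  C: 4
  H: 11
  N: 1
  O: 1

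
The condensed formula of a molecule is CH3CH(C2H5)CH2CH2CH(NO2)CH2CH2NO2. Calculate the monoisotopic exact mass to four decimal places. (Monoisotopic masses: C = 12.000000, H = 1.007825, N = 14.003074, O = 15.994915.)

Element totals:
  C: 9
  H: 18
  N: 2
  O: 4
Molecular formula: C9H18N2O4.
  M = 9(12.0) + 18(1.007825) + 2(14.003074) + 4(15.994915)
    = 108.000000 + 18.140850 + 28.006148 + 63.979660 = 218.126658

218.1267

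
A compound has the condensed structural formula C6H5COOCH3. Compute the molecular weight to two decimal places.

136.15 g/mol

Atom tally by fragment:
  benzene ring core → C:6 H:6
  (− 1 ring H displaced by substituents)
  + COOCH3 → C:2 H:3 O:2
Element totals:
  C: 8
  H: 8
  O: 2
Molecular formula: C8H8O2.
  M = 8(12.011) + 8(1.008) + 2(15.999)
    = 96.088 + 8.064 + 31.998 = 136.150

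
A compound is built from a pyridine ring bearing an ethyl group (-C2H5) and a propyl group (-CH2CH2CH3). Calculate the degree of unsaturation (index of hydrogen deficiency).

Atom tally by fragment:
  pyridine ring core → C:5 H:5 N:1
  (− 2 ring H displaced by substituents)
  + C2H5 → C:2 H:5
  + CH2CH2CH3 → C:3 H:7
Element totals:
  C: 10
  H: 15
  N: 1
Molecular formula: C10H15N.
DoU = (2C + 2 + N − H − X) / 2 = (2·10 + 2 + 1 − 15 − 0) / 2 = 4.

4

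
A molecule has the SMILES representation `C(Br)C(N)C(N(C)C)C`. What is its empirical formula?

C6H15BrN2

Atom tally by fragment:
  BrCH2 → C:1 H:2 Br:1
  CH(NH2) → C:1 H:3 N:1
  CH(N(CH3)2) → C:3 H:7 N:1
  CH3 → C:1 H:3
Element totals:
  C: 6
  H: 15
  Br: 1
  N: 2
Molecular formula: C6H15BrN2.
gcd of subscripts (1, 6, 15, 2) = 1, so the empirical formula equals the molecular formula.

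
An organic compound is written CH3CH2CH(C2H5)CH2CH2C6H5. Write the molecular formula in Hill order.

C13H20

Element totals:
  C: 13
  H: 20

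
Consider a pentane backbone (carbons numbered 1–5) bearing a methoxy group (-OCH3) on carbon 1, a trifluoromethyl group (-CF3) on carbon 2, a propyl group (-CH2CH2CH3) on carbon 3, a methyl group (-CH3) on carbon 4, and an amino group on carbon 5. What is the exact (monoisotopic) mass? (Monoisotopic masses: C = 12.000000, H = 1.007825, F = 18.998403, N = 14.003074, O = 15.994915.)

Atom tally by fragment:
  CH3OCH2 → C:2 H:5 O:1
  CH(CF3) → C:2 H:1 F:3
  CH(CH2CH2CH3) → C:4 H:8
  CH(CH3) → C:2 H:4
  CH2NH2 → C:1 H:4 N:1
Element totals:
  C: 11
  H: 22
  F: 3
  N: 1
  O: 1
Molecular formula: C11H22F3NO.
  M = 11(12.0) + 22(1.007825) + 3(18.998403) + 14.003074 + 15.994915
    = 132.000000 + 22.172150 + 56.995209 + 14.003074 + 15.994915 = 241.165348

241.1653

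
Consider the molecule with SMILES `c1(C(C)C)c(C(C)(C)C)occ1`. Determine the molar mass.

166.26 g/mol

Atom tally by fragment:
  furan ring core → C:4 H:4 O:1
  (− 2 ring H displaced by substituents)
  + CH(CH3)2 → C:3 H:7
  + C(CH3)3 → C:4 H:9
Element totals:
  C: 11
  H: 18
  O: 1
Molecular formula: C11H18O.
  M = 11(12.011) + 18(1.008) + 15.999
    = 132.121 + 18.144 + 15.999 = 166.264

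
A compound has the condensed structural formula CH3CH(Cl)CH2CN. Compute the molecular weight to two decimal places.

Atom tally by fragment:
  CH3 → C:1 H:3
  CH(Cl) → C:1 H:1 Cl:1
  CH2CN → C:2 H:2 N:1
Element totals:
  C: 4
  H: 6
  Cl: 1
  N: 1
Molecular formula: C4H6ClN.
  M = 4(12.011) + 6(1.008) + 35.45 + 14.007
    = 48.044 + 6.048 + 35.450 + 14.007 = 103.549

103.55 g/mol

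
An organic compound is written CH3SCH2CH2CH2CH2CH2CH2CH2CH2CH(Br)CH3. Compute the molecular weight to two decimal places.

267.27 g/mol

Element totals:
  C: 11
  H: 23
  Br: 1
  S: 1
Molecular formula: C11H23BrS.
  M = 11(12.011) + 23(1.008) + 79.904 + 32.06
    = 132.121 + 23.184 + 79.904 + 32.060 = 267.269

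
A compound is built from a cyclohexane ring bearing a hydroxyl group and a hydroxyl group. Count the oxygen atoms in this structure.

2

Atom tally by fragment:
  cyclohexane ring core → C:6 H:12
  (− 2 ring H displaced by substituents)
  + OH → O:1 H:1
  + OH → O:1 H:1
Element totals:
  C: 6
  H: 12
  O: 2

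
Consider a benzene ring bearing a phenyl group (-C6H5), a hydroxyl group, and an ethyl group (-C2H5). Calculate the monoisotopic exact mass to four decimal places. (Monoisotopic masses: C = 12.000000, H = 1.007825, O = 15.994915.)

Atom tally by fragment:
  benzene ring core → C:6 H:6
  (− 3 ring H displaced by substituents)
  + C6H5 → C:6 H:5
  + OH → O:1 H:1
  + C2H5 → C:2 H:5
Element totals:
  C: 14
  H: 14
  O: 1
Molecular formula: C14H14O.
  M = 14(12.0) + 14(1.007825) + 15.994915
    = 168.000000 + 14.109550 + 15.994915 = 198.104465

198.1045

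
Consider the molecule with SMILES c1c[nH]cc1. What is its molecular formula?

Atom tally by fragment:
  pyrrole ring core → C:4 H:5 N:1
Element totals:
  C: 4
  H: 5
  N: 1

C4H5N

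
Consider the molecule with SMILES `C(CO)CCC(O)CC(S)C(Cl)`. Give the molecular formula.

C8H17ClO2S

Atom tally by fragment:
  HOCH2CH2 → C:2 H:5 O:1
  CH2 → C:1 H:2
  CH2 → C:1 H:2
  CH(OH) → C:1 H:2 O:1
  CH2 → C:1 H:2
  CH(SH) → C:1 H:2 S:1
  CH2Cl → C:1 H:2 Cl:1
Element totals:
  C: 8
  H: 17
  Cl: 1
  O: 2
  S: 1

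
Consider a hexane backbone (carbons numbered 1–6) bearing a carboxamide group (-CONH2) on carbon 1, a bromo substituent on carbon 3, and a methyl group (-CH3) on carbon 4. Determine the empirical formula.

Atom tally by fragment:
  H2NOCCH2 → C:2 H:4 O:1 N:1
  CH2 → C:1 H:2
  CH(Br) → C:1 H:1 Br:1
  CH(CH3) → C:2 H:4
  CH2 → C:1 H:2
  CH3 → C:1 H:3
Element totals:
  C: 8
  H: 16
  Br: 1
  N: 1
  O: 1
Molecular formula: C8H16BrNO.
gcd of subscripts (1, 8, 16, 1, 1) = 1, so the empirical formula equals the molecular formula.

C8H16BrNO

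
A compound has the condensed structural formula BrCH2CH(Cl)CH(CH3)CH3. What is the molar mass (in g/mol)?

Element totals:
  C: 5
  H: 10
  Br: 1
  Cl: 1
Molecular formula: C5H10BrCl.
  M = 5(12.011) + 10(1.008) + 79.904 + 35.45
    = 60.055 + 10.080 + 79.904 + 35.450 = 185.489

185.49 g/mol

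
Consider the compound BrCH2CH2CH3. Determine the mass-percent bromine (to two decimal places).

64.97%

Atom tally by fragment:
  BrCH2 → C:1 H:2 Br:1
  CH2 → C:1 H:2
  CH3 → C:1 H:3
Element totals:
  C: 3
  H: 7
  Br: 1
Molecular formula: C3H7Br.
Molar mass = 122.993 g/mol.
Mass from Br: 1 × 79.904 = 79.904 g/mol.
%Br = 79.904 / 122.993 × 100 = 64.97%.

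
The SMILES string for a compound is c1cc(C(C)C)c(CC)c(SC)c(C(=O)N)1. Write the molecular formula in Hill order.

Atom tally by fragment:
  benzene ring core → C:6 H:6
  (− 4 ring H displaced by substituents)
  + CH(CH3)2 → C:3 H:7
  + C2H5 → C:2 H:5
  + SCH3 → C:1 H:3 S:1
  + CONH2 → C:1 H:2 O:1 N:1
Element totals:
  C: 13
  H: 19
  N: 1
  O: 1
  S: 1

C13H19NOS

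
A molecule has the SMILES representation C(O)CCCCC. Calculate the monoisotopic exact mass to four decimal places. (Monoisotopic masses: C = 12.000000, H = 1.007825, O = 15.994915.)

Atom tally by fragment:
  HOCH2 → C:1 H:3 O:1
  CH2 → C:1 H:2
  CH2 → C:1 H:2
  CH2 → C:1 H:2
  CH2 → C:1 H:2
  CH3 → C:1 H:3
Element totals:
  C: 6
  H: 14
  O: 1
Molecular formula: C6H14O.
  M = 6(12.0) + 14(1.007825) + 15.994915
    = 72.000000 + 14.109550 + 15.994915 = 102.104465

102.1045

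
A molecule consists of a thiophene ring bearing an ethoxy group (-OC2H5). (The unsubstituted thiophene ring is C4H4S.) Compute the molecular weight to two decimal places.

128.19 g/mol

Atom tally by fragment:
  thiophene ring core → C:4 H:4 S:1
  (− 1 ring H displaced by substituents)
  + OC2H5 → C:2 H:5 O:1
Element totals:
  C: 6
  H: 8
  O: 1
  S: 1
Molecular formula: C6H8OS.
  M = 6(12.011) + 8(1.008) + 15.999 + 32.06
    = 72.066 + 8.064 + 15.999 + 32.060 = 128.189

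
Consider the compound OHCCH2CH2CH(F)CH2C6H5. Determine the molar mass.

180.22 g/mol

Element totals:
  C: 11
  H: 13
  F: 1
  O: 1
Molecular formula: C11H13FO.
  M = 11(12.011) + 13(1.008) + 18.998 + 15.999
    = 132.121 + 13.104 + 18.998 + 15.999 = 180.222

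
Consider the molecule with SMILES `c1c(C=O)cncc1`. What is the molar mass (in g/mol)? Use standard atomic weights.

Atom tally by fragment:
  pyridine ring core → C:5 H:5 N:1
  (− 1 ring H displaced by substituents)
  + CHO → C:1 H:1 O:1
Element totals:
  C: 6
  H: 5
  N: 1
  O: 1
Molecular formula: C6H5NO.
  M = 6(12.011) + 5(1.008) + 14.007 + 15.999
    = 72.066 + 5.040 + 14.007 + 15.999 = 107.112

107.11 g/mol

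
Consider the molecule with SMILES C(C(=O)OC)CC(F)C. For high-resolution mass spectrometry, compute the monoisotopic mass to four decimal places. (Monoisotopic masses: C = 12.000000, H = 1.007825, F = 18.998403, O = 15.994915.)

Atom tally by fragment:
  CH3OOCCH2 → C:3 H:5 O:2
  CH2 → C:1 H:2
  CH(F) → C:1 H:1 F:1
  CH3 → C:1 H:3
Element totals:
  C: 6
  H: 11
  F: 1
  O: 2
Molecular formula: C6H11FO2.
  M = 6(12.0) + 11(1.007825) + 18.998403 + 2(15.994915)
    = 72.000000 + 11.086075 + 18.998403 + 31.989830 = 134.074308

134.0743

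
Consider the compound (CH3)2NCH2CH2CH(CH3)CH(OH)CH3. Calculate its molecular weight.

145.25 g/mol

Element totals:
  C: 8
  H: 19
  N: 1
  O: 1
Molecular formula: C8H19NO.
  M = 8(12.011) + 19(1.008) + 14.007 + 15.999
    = 96.088 + 19.152 + 14.007 + 15.999 = 145.246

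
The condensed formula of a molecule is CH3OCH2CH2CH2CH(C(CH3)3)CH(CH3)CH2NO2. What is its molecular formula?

C12H25NO3

Element totals:
  C: 12
  H: 25
  N: 1
  O: 3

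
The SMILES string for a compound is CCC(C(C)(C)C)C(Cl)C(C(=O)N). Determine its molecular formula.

Atom tally by fragment:
  CH3 → C:1 H:3
  CH2 → C:1 H:2
  CH(C(CH3)3) → C:5 H:10
  CH(Cl) → C:1 H:1 Cl:1
  CH2CONH2 → C:2 H:4 O:1 N:1
Element totals:
  C: 10
  H: 20
  Cl: 1
  N: 1
  O: 1

C10H20ClNO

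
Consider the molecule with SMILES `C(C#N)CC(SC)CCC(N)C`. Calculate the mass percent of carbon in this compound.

58.02%

Atom tally by fragment:
  NCCH2 → C:2 H:2 N:1
  CH2 → C:1 H:2
  CH(SCH3) → C:2 H:4 S:1
  CH2 → C:1 H:2
  CH2 → C:1 H:2
  CH(NH2) → C:1 H:3 N:1
  CH3 → C:1 H:3
Element totals:
  C: 9
  H: 18
  N: 2
  S: 1
Molecular formula: C9H18N2S.
Molar mass = 186.317 g/mol.
Mass from C: 9 × 12.011 = 108.099 g/mol.
%C = 108.099 / 186.317 × 100 = 58.02%.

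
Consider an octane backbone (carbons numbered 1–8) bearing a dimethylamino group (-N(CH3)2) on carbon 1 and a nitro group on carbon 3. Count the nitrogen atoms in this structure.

Atom tally by fragment:
  (CH3)2NCH2 → C:3 H:8 N:1
  CH2 → C:1 H:2
  CH(NO2) → C:1 H:1 N:1 O:2
  CH2 → C:1 H:2
  CH2 → C:1 H:2
  CH2 → C:1 H:2
  CH2 → C:1 H:2
  CH3 → C:1 H:3
Element totals:
  C: 10
  H: 22
  N: 2
  O: 2

2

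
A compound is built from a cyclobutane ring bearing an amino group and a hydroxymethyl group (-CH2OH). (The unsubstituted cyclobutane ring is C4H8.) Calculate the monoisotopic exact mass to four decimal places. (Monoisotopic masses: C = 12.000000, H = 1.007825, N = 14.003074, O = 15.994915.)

101.0841

Atom tally by fragment:
  cyclobutane ring core → C:4 H:8
  (− 2 ring H displaced by substituents)
  + NH2 → N:1 H:2
  + CH2OH → C:1 H:3 O:1
Element totals:
  C: 5
  H: 11
  N: 1
  O: 1
Molecular formula: C5H11NO.
  M = 5(12.0) + 11(1.007825) + 14.003074 + 15.994915
    = 60.000000 + 11.086075 + 14.003074 + 15.994915 = 101.084064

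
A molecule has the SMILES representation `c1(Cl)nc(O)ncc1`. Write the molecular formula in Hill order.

C4H3ClN2O

Atom tally by fragment:
  pyrimidine ring core → C:4 H:4 N:2
  (− 2 ring H displaced by substituents)
  + Cl → Cl:1
  + OH → O:1 H:1
Element totals:
  C: 4
  H: 3
  Cl: 1
  N: 2
  O: 1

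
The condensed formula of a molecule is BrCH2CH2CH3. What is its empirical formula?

C3H7Br

Atom tally by fragment:
  BrCH2 → C:1 H:2 Br:1
  CH2 → C:1 H:2
  CH3 → C:1 H:3
Element totals:
  C: 3
  H: 7
  Br: 1
Molecular formula: C3H7Br.
gcd of subscripts (1, 3, 7) = 1, so the empirical formula equals the molecular formula.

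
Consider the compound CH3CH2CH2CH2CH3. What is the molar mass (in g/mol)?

Element totals:
  C: 5
  H: 12
Molecular formula: C5H12.
  M = 5(12.011) + 12(1.008)
    = 60.055 + 12.096 = 72.151

72.15 g/mol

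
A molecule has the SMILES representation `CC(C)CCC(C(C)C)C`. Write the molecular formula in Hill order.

Atom tally by fragment:
  CH3 → C:1 H:3
  CH(CH3) → C:2 H:4
  CH2 → C:1 H:2
  CH2 → C:1 H:2
  CH(CH(CH3)2) → C:4 H:8
  CH3 → C:1 H:3
Element totals:
  C: 10
  H: 22

C10H22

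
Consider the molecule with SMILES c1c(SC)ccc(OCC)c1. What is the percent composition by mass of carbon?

64.25%

Atom tally by fragment:
  benzene ring core → C:6 H:6
  (− 2 ring H displaced by substituents)
  + SCH3 → C:1 H:3 S:1
  + OC2H5 → C:2 H:5 O:1
Element totals:
  C: 9
  H: 12
  O: 1
  S: 1
Molecular formula: C9H12OS.
Molar mass = 168.254 g/mol.
Mass from C: 9 × 12.011 = 108.099 g/mol.
%C = 108.099 / 168.254 × 100 = 64.25%.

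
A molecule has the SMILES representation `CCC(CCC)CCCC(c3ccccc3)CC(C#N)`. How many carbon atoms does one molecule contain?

19

Atom tally by fragment:
  CH3 → C:1 H:3
  CH2 → C:1 H:2
  CH(CH2CH2CH3) → C:4 H:8
  CH2 → C:1 H:2
  CH2 → C:1 H:2
  CH2 → C:1 H:2
  CH(C6H5) → C:7 H:6
  CH2 → C:1 H:2
  CH2CN → C:2 H:2 N:1
Element totals:
  C: 19
  H: 29
  N: 1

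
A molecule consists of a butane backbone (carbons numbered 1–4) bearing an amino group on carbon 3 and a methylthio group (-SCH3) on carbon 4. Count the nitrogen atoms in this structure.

Atom tally by fragment:
  CH3 → C:1 H:3
  CH2 → C:1 H:2
  CH(NH2) → C:1 H:3 N:1
  CH2SCH3 → C:2 H:5 S:1
Element totals:
  C: 5
  H: 13
  N: 1
  S: 1

1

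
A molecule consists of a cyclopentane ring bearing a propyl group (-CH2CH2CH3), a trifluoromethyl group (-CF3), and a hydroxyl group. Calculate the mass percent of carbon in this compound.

55.09%

Atom tally by fragment:
  cyclopentane ring core → C:5 H:10
  (− 3 ring H displaced by substituents)
  + CH2CH2CH3 → C:3 H:7
  + CF3 → C:1 F:3
  + OH → O:1 H:1
Element totals:
  C: 9
  H: 15
  F: 3
  O: 1
Molecular formula: C9H15F3O.
Molar mass = 196.212 g/mol.
Mass from C: 9 × 12.011 = 108.099 g/mol.
%C = 108.099 / 196.212 × 100 = 55.09%.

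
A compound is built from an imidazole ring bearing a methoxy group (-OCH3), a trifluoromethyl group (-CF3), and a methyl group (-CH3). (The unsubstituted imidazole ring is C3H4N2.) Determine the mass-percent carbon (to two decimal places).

40.01%

Atom tally by fragment:
  imidazole ring core → C:3 H:4 N:2
  (− 3 ring H displaced by substituents)
  + OCH3 → C:1 H:3 O:1
  + CF3 → C:1 F:3
  + CH3 → C:1 H:3
Element totals:
  C: 6
  H: 7
  F: 3
  N: 2
  O: 1
Molecular formula: C6H7F3N2O.
Molar mass = 180.129 g/mol.
Mass from C: 6 × 12.011 = 72.066 g/mol.
%C = 72.066 / 180.129 × 100 = 40.01%.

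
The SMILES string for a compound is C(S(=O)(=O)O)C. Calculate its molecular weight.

110.13 g/mol

Atom tally by fragment:
  HO3SCH2 → C:1 H:3 S:1 O:3
  CH3 → C:1 H:3
Element totals:
  C: 2
  H: 6
  O: 3
  S: 1
Molecular formula: C2H6O3S.
  M = 2(12.011) + 6(1.008) + 3(15.999) + 32.06
    = 24.022 + 6.048 + 47.997 + 32.060 = 110.127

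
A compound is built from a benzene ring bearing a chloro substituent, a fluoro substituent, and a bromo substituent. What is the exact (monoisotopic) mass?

Atom tally by fragment:
  benzene ring core → C:6 H:6
  (− 3 ring H displaced by substituents)
  + Cl → Cl:1
  + F → F:1
  + Br → Br:1
Element totals:
  C: 6
  H: 3
  Br: 1
  Cl: 1
  F: 1
Molecular formula: C6H3BrClF.
  M = 6(12.0) + 3(1.007825) + 78.918338 + 34.968853 + 18.998403
    = 72.000000 + 3.023475 + 78.918338 + 34.968853 + 18.998403 = 207.909069

207.9091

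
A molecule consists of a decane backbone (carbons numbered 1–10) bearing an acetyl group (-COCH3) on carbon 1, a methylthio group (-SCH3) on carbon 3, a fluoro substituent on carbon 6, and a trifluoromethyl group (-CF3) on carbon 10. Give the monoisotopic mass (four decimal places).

Atom tally by fragment:
  CH3COCH2 → C:3 H:5 O:1
  CH2 → C:1 H:2
  CH(SCH3) → C:2 H:4 S:1
  CH2 → C:1 H:2
  CH2 → C:1 H:2
  CH(F) → C:1 H:1 F:1
  CH2 → C:1 H:2
  CH2 → C:1 H:2
  CH2 → C:1 H:2
  CH2CF3 → C:2 H:2 F:3
Element totals:
  C: 14
  H: 24
  F: 4
  O: 1
  S: 1
Molecular formula: C14H24F4OS.
  M = 14(12.0) + 24(1.007825) + 4(18.998403) + 15.994915 + 31.972071
    = 168.000000 + 24.187800 + 75.993612 + 15.994915 + 31.972071 = 316.148398

316.1484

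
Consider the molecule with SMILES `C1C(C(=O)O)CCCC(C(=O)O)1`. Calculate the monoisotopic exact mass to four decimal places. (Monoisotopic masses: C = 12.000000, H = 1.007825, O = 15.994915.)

Atom tally by fragment:
  cyclohexane ring core → C:6 H:12
  (− 2 ring H displaced by substituents)
  + COOH → C:1 H:1 O:2
  + COOH → C:1 H:1 O:2
Element totals:
  C: 8
  H: 12
  O: 4
Molecular formula: C8H12O4.
  M = 8(12.0) + 12(1.007825) + 4(15.994915)
    = 96.000000 + 12.093900 + 63.979660 = 172.073560

172.0736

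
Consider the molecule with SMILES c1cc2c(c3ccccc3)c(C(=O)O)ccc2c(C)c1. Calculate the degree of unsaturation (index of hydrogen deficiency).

12

Atom tally by fragment:
  naphthalene ring system core → C:10 H:8
  (− 3 ring H displaced by substituents)
  + C6H5 → C:6 H:5
  + COOH → C:1 H:1 O:2
  + CH3 → C:1 H:3
Element totals:
  C: 18
  H: 14
  O: 2
Molecular formula: C18H14O2.
DoU = (2C + 2 + N − H − X) / 2 = (2·18 + 2 + 0 − 14 − 0) / 2 = 12.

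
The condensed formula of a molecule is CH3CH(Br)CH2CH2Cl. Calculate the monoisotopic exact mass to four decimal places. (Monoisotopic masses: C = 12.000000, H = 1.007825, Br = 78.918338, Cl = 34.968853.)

Atom tally by fragment:
  CH3 → C:1 H:3
  CH(Br) → C:1 H:1 Br:1
  CH2 → C:1 H:2
  CH2Cl → C:1 H:2 Cl:1
Element totals:
  C: 4
  H: 8
  Br: 1
  Cl: 1
Molecular formula: C4H8BrCl.
  M = 4(12.0) + 8(1.007825) + 78.918338 + 34.968853
    = 48.000000 + 8.062600 + 78.918338 + 34.968853 = 169.949791

169.9498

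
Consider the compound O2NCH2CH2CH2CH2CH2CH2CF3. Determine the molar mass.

199.17 g/mol

Element totals:
  C: 7
  H: 12
  F: 3
  N: 1
  O: 2
Molecular formula: C7H12F3NO2.
  M = 7(12.011) + 12(1.008) + 3(18.998) + 14.007 + 2(15.999)
    = 84.077 + 12.096 + 56.994 + 14.007 + 31.998 = 199.172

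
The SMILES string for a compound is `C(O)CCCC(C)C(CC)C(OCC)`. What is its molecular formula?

C12H26O2

Atom tally by fragment:
  HOCH2 → C:1 H:3 O:1
  CH2 → C:1 H:2
  CH2 → C:1 H:2
  CH2 → C:1 H:2
  CH(CH3) → C:2 H:4
  CH(C2H5) → C:3 H:6
  CH2OC2H5 → C:3 H:7 O:1
Element totals:
  C: 12
  H: 26
  O: 2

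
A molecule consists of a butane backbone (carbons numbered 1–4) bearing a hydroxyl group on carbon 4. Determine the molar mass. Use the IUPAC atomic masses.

74.12 g/mol

Atom tally by fragment:
  CH3 → C:1 H:3
  CH2 → C:1 H:2
  CH2 → C:1 H:2
  CH2OH → C:1 H:3 O:1
Element totals:
  C: 4
  H: 10
  O: 1
Molecular formula: C4H10O.
  M = 4(12.011) + 10(1.008) + 15.999
    = 48.044 + 10.080 + 15.999 = 74.123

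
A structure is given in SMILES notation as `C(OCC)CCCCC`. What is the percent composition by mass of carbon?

Atom tally by fragment:
  C2H5OCH2 → C:3 H:7 O:1
  CH2 → C:1 H:2
  CH2 → C:1 H:2
  CH2 → C:1 H:2
  CH2 → C:1 H:2
  CH3 → C:1 H:3
Element totals:
  C: 8
  H: 18
  O: 1
Molecular formula: C8H18O.
Molar mass = 130.231 g/mol.
Mass from C: 8 × 12.011 = 96.088 g/mol.
%C = 96.088 / 130.231 × 100 = 73.78%.

73.78%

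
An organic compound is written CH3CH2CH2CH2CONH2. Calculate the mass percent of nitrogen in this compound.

Atom tally by fragment:
  CH3 → C:1 H:3
  CH2 → C:1 H:2
  CH2 → C:1 H:2
  CH2CONH2 → C:2 H:4 O:1 N:1
Element totals:
  C: 5
  H: 11
  N: 1
  O: 1
Molecular formula: C5H11NO.
Molar mass = 101.149 g/mol.
Mass from N: 1 × 14.007 = 14.007 g/mol.
%N = 14.007 / 101.149 × 100 = 13.85%.

13.85%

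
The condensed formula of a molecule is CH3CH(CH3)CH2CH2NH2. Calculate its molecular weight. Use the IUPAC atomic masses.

87.17 g/mol

Atom tally by fragment:
  CH3 → C:1 H:3
  CH(CH3) → C:2 H:4
  CH2 → C:1 H:2
  CH2NH2 → C:1 H:4 N:1
Element totals:
  C: 5
  H: 13
  N: 1
Molecular formula: C5H13N.
  M = 5(12.011) + 13(1.008) + 14.007
    = 60.055 + 13.104 + 14.007 = 87.166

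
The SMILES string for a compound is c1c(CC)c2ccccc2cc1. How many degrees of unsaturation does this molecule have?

7

Atom tally by fragment:
  naphthalene ring system core → C:10 H:8
  (− 1 ring H displaced by substituents)
  + C2H5 → C:2 H:5
Element totals:
  C: 12
  H: 12
Molecular formula: C12H12.
DoU = (2C + 2 + N − H − X) / 2 = (2·12 + 2 + 0 − 12 − 0) / 2 = 7.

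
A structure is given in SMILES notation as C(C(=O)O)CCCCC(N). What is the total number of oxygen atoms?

Atom tally by fragment:
  HOOCCH2 → C:2 H:3 O:2
  CH2 → C:1 H:2
  CH2 → C:1 H:2
  CH2 → C:1 H:2
  CH2 → C:1 H:2
  CH2NH2 → C:1 H:4 N:1
Element totals:
  C: 7
  H: 15
  N: 1
  O: 2

2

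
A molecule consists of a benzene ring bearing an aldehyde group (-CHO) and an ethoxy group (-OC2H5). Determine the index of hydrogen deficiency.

5

Atom tally by fragment:
  benzene ring core → C:6 H:6
  (− 2 ring H displaced by substituents)
  + CHO → C:1 H:1 O:1
  + OC2H5 → C:2 H:5 O:1
Element totals:
  C: 9
  H: 10
  O: 2
Molecular formula: C9H10O2.
DoU = (2C + 2 + N − H − X) / 2 = (2·9 + 2 + 0 − 10 − 0) / 2 = 5.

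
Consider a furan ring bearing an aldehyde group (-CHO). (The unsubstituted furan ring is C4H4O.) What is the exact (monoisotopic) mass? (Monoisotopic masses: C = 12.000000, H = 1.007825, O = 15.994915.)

Atom tally by fragment:
  furan ring core → C:4 H:4 O:1
  (− 1 ring H displaced by substituents)
  + CHO → C:1 H:1 O:1
Element totals:
  C: 5
  H: 4
  O: 2
Molecular formula: C5H4O2.
  M = 5(12.0) + 4(1.007825) + 2(15.994915)
    = 60.000000 + 4.031300 + 31.989830 = 96.021130

96.0211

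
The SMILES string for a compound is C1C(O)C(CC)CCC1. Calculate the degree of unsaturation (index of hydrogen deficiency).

1

Atom tally by fragment:
  cyclohexane ring core → C:6 H:12
  (− 2 ring H displaced by substituents)
  + OH → O:1 H:1
  + C2H5 → C:2 H:5
Element totals:
  C: 8
  H: 16
  O: 1
Molecular formula: C8H16O.
DoU = (2C + 2 + N − H − X) / 2 = (2·8 + 2 + 0 − 16 − 0) / 2 = 1.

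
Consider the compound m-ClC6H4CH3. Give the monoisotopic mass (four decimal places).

126.0236

Atom tally by fragment:
  benzene ring core → C:6 H:6
  (− 2 ring H displaced by substituents)
  + Cl → Cl:1
  + CH3 → C:1 H:3
Element totals:
  C: 7
  H: 7
  Cl: 1
Molecular formula: C7H7Cl.
  M = 7(12.0) + 7(1.007825) + 34.968853
    = 84.000000 + 7.054775 + 34.968853 = 126.023628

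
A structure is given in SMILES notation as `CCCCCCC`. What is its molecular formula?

C7H16

Atom tally by fragment:
  CH3 → C:1 H:3
  CH2 → C:1 H:2
  CH2 → C:1 H:2
  CH2 → C:1 H:2
  CH2 → C:1 H:2
  CH2 → C:1 H:2
  CH3 → C:1 H:3
Element totals:
  C: 7
  H: 16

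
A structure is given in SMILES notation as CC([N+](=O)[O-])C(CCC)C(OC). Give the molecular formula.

C8H17NO3

Atom tally by fragment:
  CH3 → C:1 H:3
  CH(NO2) → C:1 H:1 N:1 O:2
  CH(CH2CH2CH3) → C:4 H:8
  CH2OCH3 → C:2 H:5 O:1
Element totals:
  C: 8
  H: 17
  N: 1
  O: 3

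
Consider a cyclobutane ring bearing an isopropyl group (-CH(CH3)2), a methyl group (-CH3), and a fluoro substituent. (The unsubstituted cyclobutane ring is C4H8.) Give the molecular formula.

Atom tally by fragment:
  cyclobutane ring core → C:4 H:8
  (− 3 ring H displaced by substituents)
  + CH(CH3)2 → C:3 H:7
  + CH3 → C:1 H:3
  + F → F:1
Element totals:
  C: 8
  H: 15
  F: 1

C8H15F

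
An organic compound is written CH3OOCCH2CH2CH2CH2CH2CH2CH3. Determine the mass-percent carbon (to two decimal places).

68.31%

Atom tally by fragment:
  CH3OOCCH2 → C:3 H:5 O:2
  CH2 → C:1 H:2
  CH2 → C:1 H:2
  CH2 → C:1 H:2
  CH2 → C:1 H:2
  CH2 → C:1 H:2
  CH3 → C:1 H:3
Element totals:
  C: 9
  H: 18
  O: 2
Molecular formula: C9H18O2.
Molar mass = 158.241 g/mol.
Mass from C: 9 × 12.011 = 108.099 g/mol.
%C = 108.099 / 158.241 × 100 = 68.31%.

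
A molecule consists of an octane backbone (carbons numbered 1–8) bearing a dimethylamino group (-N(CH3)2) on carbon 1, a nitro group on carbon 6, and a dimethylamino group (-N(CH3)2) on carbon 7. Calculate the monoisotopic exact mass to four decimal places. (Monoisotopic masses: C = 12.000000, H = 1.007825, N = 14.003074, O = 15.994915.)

245.2103

Atom tally by fragment:
  (CH3)2NCH2 → C:3 H:8 N:1
  CH2 → C:1 H:2
  CH2 → C:1 H:2
  CH2 → C:1 H:2
  CH2 → C:1 H:2
  CH(NO2) → C:1 H:1 N:1 O:2
  CH(N(CH3)2) → C:3 H:7 N:1
  CH3 → C:1 H:3
Element totals:
  C: 12
  H: 27
  N: 3
  O: 2
Molecular formula: C12H27N3O2.
  M = 12(12.0) + 27(1.007825) + 3(14.003074) + 2(15.994915)
    = 144.000000 + 27.211275 + 42.009222 + 31.989830 = 245.210327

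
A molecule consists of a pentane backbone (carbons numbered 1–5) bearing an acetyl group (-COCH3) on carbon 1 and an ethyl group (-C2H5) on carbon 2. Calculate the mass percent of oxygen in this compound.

Atom tally by fragment:
  CH3COCH2 → C:3 H:5 O:1
  CH(C2H5) → C:3 H:6
  CH2 → C:1 H:2
  CH2 → C:1 H:2
  CH3 → C:1 H:3
Element totals:
  C: 9
  H: 18
  O: 1
Molecular formula: C9H18O.
Molar mass = 142.242 g/mol.
Mass from O: 1 × 15.999 = 15.999 g/mol.
%O = 15.999 / 142.242 × 100 = 11.25%.

11.25%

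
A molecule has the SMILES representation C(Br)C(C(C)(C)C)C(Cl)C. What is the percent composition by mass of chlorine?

15.58%

Atom tally by fragment:
  BrCH2 → C:1 H:2 Br:1
  CH(C(CH3)3) → C:5 H:10
  CH(Cl) → C:1 H:1 Cl:1
  CH3 → C:1 H:3
Element totals:
  C: 8
  H: 16
  Br: 1
  Cl: 1
Molecular formula: C8H16BrCl.
Molar mass = 227.570 g/mol.
Mass from Cl: 1 × 35.45 = 35.450 g/mol.
%Cl = 35.450 / 227.570 × 100 = 15.58%.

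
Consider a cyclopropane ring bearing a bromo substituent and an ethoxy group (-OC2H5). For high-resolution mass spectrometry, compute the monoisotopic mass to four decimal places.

163.9837

Atom tally by fragment:
  cyclopropane ring core → C:3 H:6
  (− 2 ring H displaced by substituents)
  + Br → Br:1
  + OC2H5 → C:2 H:5 O:1
Element totals:
  C: 5
  H: 9
  Br: 1
  O: 1
Molecular formula: C5H9BrO.
  M = 5(12.0) + 9(1.007825) + 78.918338 + 15.994915
    = 60.000000 + 9.070425 + 78.918338 + 15.994915 = 163.983678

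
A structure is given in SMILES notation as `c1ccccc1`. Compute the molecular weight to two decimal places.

Atom tally by fragment:
  benzene ring core → C:6 H:6
Element totals:
  C: 6
  H: 6
Molecular formula: C6H6.
  M = 6(12.011) + 6(1.008)
    = 72.066 + 6.048 = 78.114

78.11 g/mol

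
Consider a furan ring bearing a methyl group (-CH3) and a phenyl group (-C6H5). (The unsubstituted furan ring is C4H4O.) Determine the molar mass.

Atom tally by fragment:
  furan ring core → C:4 H:4 O:1
  (− 2 ring H displaced by substituents)
  + CH3 → C:1 H:3
  + C6H5 → C:6 H:5
Element totals:
  C: 11
  H: 10
  O: 1
Molecular formula: C11H10O.
  M = 11(12.011) + 10(1.008) + 15.999
    = 132.121 + 10.080 + 15.999 = 158.200

158.20 g/mol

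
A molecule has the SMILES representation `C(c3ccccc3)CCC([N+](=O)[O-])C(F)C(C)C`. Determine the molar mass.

253.32 g/mol

Atom tally by fragment:
  C6H5CH2 → C:7 H:7
  CH2 → C:1 H:2
  CH2 → C:1 H:2
  CH(NO2) → C:1 H:1 N:1 O:2
  CH(F) → C:1 H:1 F:1
  CH(CH3) → C:2 H:4
  CH3 → C:1 H:3
Element totals:
  C: 14
  H: 20
  F: 1
  N: 1
  O: 2
Molecular formula: C14H20FNO2.
  M = 14(12.011) + 20(1.008) + 18.998 + 14.007 + 2(15.999)
    = 168.154 + 20.160 + 18.998 + 14.007 + 31.998 = 253.317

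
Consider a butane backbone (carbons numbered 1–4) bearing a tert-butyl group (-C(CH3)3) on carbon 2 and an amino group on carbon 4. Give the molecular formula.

Atom tally by fragment:
  CH3 → C:1 H:3
  CH(C(CH3)3) → C:5 H:10
  CH2 → C:1 H:2
  CH2NH2 → C:1 H:4 N:1
Element totals:
  C: 8
  H: 19
  N: 1

C8H19N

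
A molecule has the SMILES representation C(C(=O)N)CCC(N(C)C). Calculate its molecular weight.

Atom tally by fragment:
  H2NOCCH2 → C:2 H:4 O:1 N:1
  CH2 → C:1 H:2
  CH2 → C:1 H:2
  CH2N(CH3)2 → C:3 H:8 N:1
Element totals:
  C: 7
  H: 16
  N: 2
  O: 1
Molecular formula: C7H16N2O.
  M = 7(12.011) + 16(1.008) + 2(14.007) + 15.999
    = 84.077 + 16.128 + 28.014 + 15.999 = 144.218

144.22 g/mol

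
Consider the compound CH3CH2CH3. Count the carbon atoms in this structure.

3

Atom tally by fragment:
  CH3 → C:1 H:3
  CH2 → C:1 H:2
  CH3 → C:1 H:3
Element totals:
  C: 3
  H: 8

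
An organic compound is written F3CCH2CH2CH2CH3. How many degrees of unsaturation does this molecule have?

0

Atom tally by fragment:
  F3CCH2 → C:2 H:2 F:3
  CH2 → C:1 H:2
  CH2 → C:1 H:2
  CH3 → C:1 H:3
Element totals:
  C: 5
  H: 9
  F: 3
Molecular formula: C5H9F3.
DoU = (2C + 2 + N − H − X) / 2 = (2·5 + 2 + 0 − 9 − 3) / 2 = 0.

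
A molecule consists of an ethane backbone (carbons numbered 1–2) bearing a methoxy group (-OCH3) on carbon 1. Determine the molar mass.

Atom tally by fragment:
  CH3OCH2 → C:2 H:5 O:1
  CH3 → C:1 H:3
Element totals:
  C: 3
  H: 8
  O: 1
Molecular formula: C3H8O.
  M = 3(12.011) + 8(1.008) + 15.999
    = 36.033 + 8.064 + 15.999 = 60.096

60.10 g/mol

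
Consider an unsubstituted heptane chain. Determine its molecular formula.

Atom tally by fragment:
  CH3 → C:1 H:3
  CH2 → C:1 H:2
  CH2 → C:1 H:2
  CH2 → C:1 H:2
  CH2 → C:1 H:2
  CH2 → C:1 H:2
  CH3 → C:1 H:3
Element totals:
  C: 7
  H: 16

C7H16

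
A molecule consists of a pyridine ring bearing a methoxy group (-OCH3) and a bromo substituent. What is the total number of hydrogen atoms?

Atom tally by fragment:
  pyridine ring core → C:5 H:5 N:1
  (− 2 ring H displaced by substituents)
  + OCH3 → C:1 H:3 O:1
  + Br → Br:1
Element totals:
  C: 6
  H: 6
  Br: 1
  N: 1
  O: 1

6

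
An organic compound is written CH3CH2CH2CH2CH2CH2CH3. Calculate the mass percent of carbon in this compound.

83.90%

Atom tally by fragment:
  CH3 → C:1 H:3
  CH2 → C:1 H:2
  CH2 → C:1 H:2
  CH2 → C:1 H:2
  CH2 → C:1 H:2
  CH2 → C:1 H:2
  CH3 → C:1 H:3
Element totals:
  C: 7
  H: 16
Molecular formula: C7H16.
Molar mass = 100.205 g/mol.
Mass from C: 7 × 12.011 = 84.077 g/mol.
%C = 84.077 / 100.205 × 100 = 83.90%.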